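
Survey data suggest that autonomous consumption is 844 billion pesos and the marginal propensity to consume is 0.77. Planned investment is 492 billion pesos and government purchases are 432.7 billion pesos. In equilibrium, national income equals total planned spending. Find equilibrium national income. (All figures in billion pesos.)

Y = C + I + G = 844 + 0.77Y + 492 + 432.7
Y − 0.77Y = 1768.7
0.23Y = 1768.7, so Y = 1768.7/0.23 = 7690

Y = 7690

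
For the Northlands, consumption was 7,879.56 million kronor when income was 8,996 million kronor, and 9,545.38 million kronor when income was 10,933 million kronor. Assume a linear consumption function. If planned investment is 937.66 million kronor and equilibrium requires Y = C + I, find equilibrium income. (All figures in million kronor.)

Y = 7719

MPC = (9545.38 − 7879.56)/(10933 − 8996) = 1665.82/1937 = 0.86
a = 7879.56 − 0.86(8996) = 143
Equilibrium: Y = 143 + 0.86Y + 937.66
0.14Y = 1080.66, so Y = 1080.66/0.14 = 7719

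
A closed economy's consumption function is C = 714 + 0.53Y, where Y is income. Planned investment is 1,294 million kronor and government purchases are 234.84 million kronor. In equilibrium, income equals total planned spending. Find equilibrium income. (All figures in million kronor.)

Y = C + I + G = 714 + 0.53Y + 1294 + 234.84
Y − 0.53Y = 2242.84
0.47Y = 2242.84, so Y = 2242.84/0.47 = 4772

Y = 4772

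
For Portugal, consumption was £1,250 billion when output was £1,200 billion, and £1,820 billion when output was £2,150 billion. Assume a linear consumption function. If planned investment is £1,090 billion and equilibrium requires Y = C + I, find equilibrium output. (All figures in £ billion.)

MPC = (1820 − 1250)/(2150 − 1200) = 570/950 = 0.6
a = 1250 − 0.6(1200) = 530
Equilibrium: Y = 530 + 0.6Y + 1090
0.4Y = 1620, so Y = 1620/0.4 = 4050

Y = 4050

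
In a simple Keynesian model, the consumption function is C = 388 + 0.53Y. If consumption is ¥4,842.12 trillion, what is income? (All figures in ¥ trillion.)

388 + 0.53Y = 4842.12
0.53Y = 4454.12, so Y = 4454.12/0.53 = 8404

Y = 8404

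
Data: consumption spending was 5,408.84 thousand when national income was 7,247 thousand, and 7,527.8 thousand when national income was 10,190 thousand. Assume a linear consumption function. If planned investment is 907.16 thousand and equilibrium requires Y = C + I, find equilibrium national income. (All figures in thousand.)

Y = 3922

MPC = (7527.8 − 5408.84)/(10190 − 7247) = 2118.96/2943 = 0.72
a = 5408.84 − 0.72(7247) = 191
Equilibrium: Y = 191 + 0.72Y + 907.16
0.28Y = 1098.16, so Y = 1098.16/0.28 = 3922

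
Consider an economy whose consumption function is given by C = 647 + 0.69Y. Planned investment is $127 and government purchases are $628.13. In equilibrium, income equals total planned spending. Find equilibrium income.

Y = C + I + G = 647 + 0.69Y + 127 + 628.13
Y − 0.69Y = 1402.13
0.31Y = 1402.13, so Y = 1402.13/0.31 = 4523

Y = 4523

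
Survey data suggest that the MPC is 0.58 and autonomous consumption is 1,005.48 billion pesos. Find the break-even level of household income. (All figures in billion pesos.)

At break-even, C = Y: 1005.48 + 0.58Y = Y
0.42Y = 1005.48, so Y = 1005.48/0.42 = 2394

Y = 2394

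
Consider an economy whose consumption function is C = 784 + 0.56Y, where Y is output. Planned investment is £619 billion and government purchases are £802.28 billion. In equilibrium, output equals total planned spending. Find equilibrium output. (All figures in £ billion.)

Y = 5012

Y = C + I + G = 784 + 0.56Y + 619 + 802.28
Y − 0.56Y = 2205.28
0.44Y = 2205.28, so Y = 2205.28/0.44 = 5012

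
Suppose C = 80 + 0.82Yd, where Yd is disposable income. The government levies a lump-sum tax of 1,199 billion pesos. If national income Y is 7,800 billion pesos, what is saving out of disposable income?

Yd = Y − T = 7800 − 1199 = 6601
C = 80 + 0.82(6601) = 80 + 5412.82 = 5492.82
S = Yd − C = 6601 − 5492.82 = 1108.18

S = 1108.18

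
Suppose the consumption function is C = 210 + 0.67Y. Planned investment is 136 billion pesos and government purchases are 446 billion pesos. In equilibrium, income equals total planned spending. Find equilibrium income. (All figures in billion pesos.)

Y = C + I + G = 210 + 0.67Y + 136 + 446
Y − 0.67Y = 792
0.33Y = 792, so Y = 792/0.33 = 2400

Y = 2400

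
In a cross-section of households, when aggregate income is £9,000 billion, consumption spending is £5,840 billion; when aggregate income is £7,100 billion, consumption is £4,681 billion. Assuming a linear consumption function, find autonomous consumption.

MPC = ΔC/ΔY = (5840 − 4681)/(9000 − 7100) = 1159/1900 = 0.61
a = C − MPC·Y = 4681 − 0.61(7100) = 4681 − 4331 = 350

a = 350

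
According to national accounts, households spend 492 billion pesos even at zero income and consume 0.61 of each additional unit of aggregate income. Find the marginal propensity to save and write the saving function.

MPS = 0.39; S = -492 + 0.39Y

MPS = 1 − MPC = 1 − 0.61 = 0.39
S = Y − C = -492 + 0.39Y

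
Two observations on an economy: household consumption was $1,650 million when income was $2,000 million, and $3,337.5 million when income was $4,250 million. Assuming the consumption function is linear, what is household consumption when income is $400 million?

MPC = (3337.5 − 1650)/(4250 − 2000) = 1687.5/2250 = 0.75
a = 1650 − 0.75(2000) = 1650 − 1500 = 150
C = 150 + 0.75(400) = 150 + 300 = 450

C = 450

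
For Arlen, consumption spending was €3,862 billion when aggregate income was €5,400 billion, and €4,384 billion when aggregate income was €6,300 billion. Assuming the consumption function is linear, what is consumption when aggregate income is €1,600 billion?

C = 1658

MPC = (4384 − 3862)/(6300 − 5400) = 522/900 = 0.58
a = 3862 − 0.58(5400) = 3862 − 3132 = 730
C = 730 + 0.58(1600) = 730 + 928 = 1658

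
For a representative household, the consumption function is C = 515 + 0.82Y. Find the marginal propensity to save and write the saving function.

MPS = 1 − MPC = 1 − 0.82 = 0.18
S = Y − C = -515 + 0.18Y

MPS = 0.18; S = -515 + 0.18Y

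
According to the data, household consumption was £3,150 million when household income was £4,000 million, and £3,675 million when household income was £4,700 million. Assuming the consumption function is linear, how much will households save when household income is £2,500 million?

MPC = (3675 − 3150)/(4700 − 4000) = 525/700 = 0.75
a = 3150 − 0.75(4000) = 3150 − 3000 = 150
C = 150 + 0.75(2500) = 2025
S = 2500 − 2025 = 475

S = 475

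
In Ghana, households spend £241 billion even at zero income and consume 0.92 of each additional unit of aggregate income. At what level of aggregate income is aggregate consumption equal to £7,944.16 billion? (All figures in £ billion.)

Y = 8373

241 + 0.92Y = 7944.16
0.92Y = 7703.16, so Y = 7703.16/0.92 = 8373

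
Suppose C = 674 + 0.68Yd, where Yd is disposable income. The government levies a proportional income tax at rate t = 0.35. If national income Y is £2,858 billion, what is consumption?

C = 1937.236

Yd = (1 − 0.35)(2858) = 0.65(2858) = 1857.7
C = 674 + 0.68(1857.7) = 674 + 1263.236 = 1937.236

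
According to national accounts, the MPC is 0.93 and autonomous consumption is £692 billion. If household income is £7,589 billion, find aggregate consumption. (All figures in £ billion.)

C = 692 + 0.93(7589) = 692 + 7057.77 = 7749.77

C = 7749.77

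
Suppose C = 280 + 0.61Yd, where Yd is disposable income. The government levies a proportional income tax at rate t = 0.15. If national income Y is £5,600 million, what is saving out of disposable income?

S = 1576.4

Yd = (1 − 0.15)(5600) = 0.85(5600) = 4760
C = 280 + 0.61(4760) = 280 + 2903.6 = 3183.6
S = Yd − C = 4760 − 3183.6 = 1576.4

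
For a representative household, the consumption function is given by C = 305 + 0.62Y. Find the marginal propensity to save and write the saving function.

MPS = 0.38; S = -305 + 0.38Y

MPS = 1 − MPC = 1 − 0.62 = 0.38
S = Y − C = -305 + 0.38Y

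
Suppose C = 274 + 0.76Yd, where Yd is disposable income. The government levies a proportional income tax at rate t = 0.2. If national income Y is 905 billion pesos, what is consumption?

C = 824.24

Yd = (1 − 0.2)(905) = 0.8(905) = 724
C = 274 + 0.76(724) = 274 + 550.24 = 824.24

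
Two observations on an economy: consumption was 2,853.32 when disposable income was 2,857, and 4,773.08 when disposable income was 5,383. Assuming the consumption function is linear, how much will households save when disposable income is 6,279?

MPC = (4773.08 − 2853.32)/(5383 − 2857) = 1919.76/2526 = 0.76
a = 2853.32 − 0.76(2857) = 2853.32 − 2171.32 = 682
C = 682 + 0.76(6279) = 5454.04
S = 6279 − 5454.04 = 824.96

S = 824.96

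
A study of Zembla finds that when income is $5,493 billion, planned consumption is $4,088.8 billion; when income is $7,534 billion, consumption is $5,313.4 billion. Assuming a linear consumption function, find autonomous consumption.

a = 793

MPC = ΔC/ΔY = (5313.4 − 4088.8)/(7534 − 5493) = 1224.6/2041 = 0.6
a = C − MPC·Y = 4088.8 − 0.6(5493) = 4088.8 − 3295.8 = 793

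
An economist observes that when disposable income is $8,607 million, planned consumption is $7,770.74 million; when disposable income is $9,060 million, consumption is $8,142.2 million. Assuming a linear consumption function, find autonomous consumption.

MPC = ΔC/ΔY = (8142.2 − 7770.74)/(9060 − 8607) = 371.46/453 = 0.82
a = C − MPC·Y = 7770.74 − 0.82(8607) = 7770.74 − 7057.74 = 713

a = 713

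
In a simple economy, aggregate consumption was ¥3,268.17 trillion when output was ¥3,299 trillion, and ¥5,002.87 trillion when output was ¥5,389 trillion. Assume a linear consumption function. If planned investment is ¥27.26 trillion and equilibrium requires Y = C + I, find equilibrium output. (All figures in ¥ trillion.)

Y = 3278

MPC = (5002.87 − 3268.17)/(5389 − 3299) = 1734.7/2090 = 0.83
a = 3268.17 − 0.83(3299) = 530
Equilibrium: Y = 530 + 0.83Y + 27.26
0.17Y = 557.26, so Y = 557.26/0.17 = 3278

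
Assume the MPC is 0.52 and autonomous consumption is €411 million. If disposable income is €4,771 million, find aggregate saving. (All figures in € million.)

S = 1879.08

C = 411 + 0.52(4771) = 411 + 2480.92 = 2891.92
S = Y − C = 4771 − 2891.92 = 1879.08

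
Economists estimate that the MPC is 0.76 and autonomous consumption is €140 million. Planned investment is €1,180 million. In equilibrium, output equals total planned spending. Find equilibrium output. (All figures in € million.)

Y = 5500

Y = C + I = 140 + 0.76Y + 1180
Y − 0.76Y = 1320
0.24Y = 1320, so Y = 1320/0.24 = 5500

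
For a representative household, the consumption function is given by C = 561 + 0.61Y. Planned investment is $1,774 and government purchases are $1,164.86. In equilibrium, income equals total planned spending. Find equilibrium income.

Y = 8974

Y = C + I + G = 561 + 0.61Y + 1774 + 1164.86
Y − 0.61Y = 3499.86
0.39Y = 3499.86, so Y = 3499.86/0.39 = 8974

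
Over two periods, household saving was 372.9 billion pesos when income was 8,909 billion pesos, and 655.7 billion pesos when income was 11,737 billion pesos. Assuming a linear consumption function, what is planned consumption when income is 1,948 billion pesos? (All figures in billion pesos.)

MPS = ΔS/ΔY = (655.7 − 372.9)/(11737 − 8909) = 282.8/2828 = 0.1
MPC = 1 − MPS = 0.9
Autonomous saving = 372.9 − 0.1(8909) = -518, so a = 518
C = 518 + 0.9(1948) = 518 + 1753.2 = 2271.2

C = 2271.2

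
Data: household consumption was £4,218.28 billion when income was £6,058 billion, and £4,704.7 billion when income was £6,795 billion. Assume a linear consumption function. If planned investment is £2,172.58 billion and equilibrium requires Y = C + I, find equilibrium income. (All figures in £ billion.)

Y = 7037

MPC = (4704.7 − 4218.28)/(6795 − 6058) = 486.42/737 = 0.66
a = 4218.28 − 0.66(6058) = 220
Equilibrium: Y = 220 + 0.66Y + 2172.58
0.34Y = 2392.58, so Y = 2392.58/0.34 = 7037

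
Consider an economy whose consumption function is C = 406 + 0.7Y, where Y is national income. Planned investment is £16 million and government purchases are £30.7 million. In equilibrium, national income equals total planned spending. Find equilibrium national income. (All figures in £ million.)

Y = C + I + G = 406 + 0.7Y + 16 + 30.7
Y − 0.7Y = 452.7
0.3Y = 452.7, so Y = 452.7/0.3 = 1509

Y = 1509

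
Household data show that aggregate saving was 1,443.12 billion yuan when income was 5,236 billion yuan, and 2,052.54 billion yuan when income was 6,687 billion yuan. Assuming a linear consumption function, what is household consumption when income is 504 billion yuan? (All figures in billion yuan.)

MPS = ΔS/ΔY = (2052.54 − 1443.12)/(6687 − 5236) = 609.42/1451 = 0.42
MPC = 1 − MPS = 0.58
Autonomous saving = 1443.12 − 0.42(5236) = -756, so a = 756
C = 756 + 0.58(504) = 756 + 292.32 = 1048.32

C = 1048.32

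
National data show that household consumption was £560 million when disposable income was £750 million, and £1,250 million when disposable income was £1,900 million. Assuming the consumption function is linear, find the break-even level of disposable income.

Y = 275

MPC = (1250 − 560)/(1900 − 750) = 690/1150 = 0.6
a = 560 − 0.6(750) = 560 − 450 = 110
Break-even: Y = a/(1−MPC) = 110/0.4 = 275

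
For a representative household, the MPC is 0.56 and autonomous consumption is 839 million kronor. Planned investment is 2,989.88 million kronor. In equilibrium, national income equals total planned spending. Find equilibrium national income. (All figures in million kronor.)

Y = 8702

Y = C + I = 839 + 0.56Y + 2989.88
Y − 0.56Y = 3828.88
0.44Y = 3828.88, so Y = 3828.88/0.44 = 8702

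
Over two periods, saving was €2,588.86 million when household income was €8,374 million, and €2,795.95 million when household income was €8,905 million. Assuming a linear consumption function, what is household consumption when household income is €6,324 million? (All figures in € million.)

MPS = ΔS/ΔY = (2795.95 − 2588.86)/(8905 − 8374) = 207.09/531 = 0.39
MPC = 1 − MPS = 0.61
Autonomous saving = 2588.86 − 0.39(8374) = -677, so a = 677
C = 677 + 0.61(6324) = 677 + 3857.64 = 4534.64

C = 4534.64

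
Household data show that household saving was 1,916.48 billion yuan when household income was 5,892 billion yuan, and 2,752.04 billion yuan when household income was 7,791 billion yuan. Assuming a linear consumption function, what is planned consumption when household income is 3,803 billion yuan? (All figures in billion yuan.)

C = 2805.68

MPS = ΔS/ΔY = (2752.04 − 1916.48)/(7791 − 5892) = 835.56/1899 = 0.44
MPC = 1 − MPS = 0.56
Autonomous saving = 1916.48 − 0.44(5892) = -676, so a = 676
C = 676 + 0.56(3803) = 676 + 2129.68 = 2805.68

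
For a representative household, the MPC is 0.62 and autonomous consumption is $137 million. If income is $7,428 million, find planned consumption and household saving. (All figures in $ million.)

C = 137 + 0.62(7428) = 137 + 4605.36 = 4742.36
S = Y − C = 7428 − 4742.36 = 2685.64

C = 4742.36; S = 2685.64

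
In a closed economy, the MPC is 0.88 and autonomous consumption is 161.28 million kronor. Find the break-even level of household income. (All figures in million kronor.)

At break-even, C = Y: 161.28 + 0.88Y = Y
0.12Y = 161.28, so Y = 161.28/0.12 = 1344

Y = 1344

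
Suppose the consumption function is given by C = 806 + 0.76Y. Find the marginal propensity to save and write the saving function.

MPS = 1 − MPC = 1 − 0.76 = 0.24
S = Y − C = -806 + 0.24Y

MPS = 0.24; S = -806 + 0.24Y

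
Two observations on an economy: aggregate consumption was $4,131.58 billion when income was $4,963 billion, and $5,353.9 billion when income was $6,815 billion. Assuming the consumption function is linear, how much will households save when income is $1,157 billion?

MPC = (5353.9 − 4131.58)/(6815 − 4963) = 1222.32/1852 = 0.66
a = 4131.58 − 0.66(4963) = 4131.58 − 3275.58 = 856
C = 856 + 0.66(1157) = 1619.62
S = 1157 − 1619.62 = -462.62

S = -462.62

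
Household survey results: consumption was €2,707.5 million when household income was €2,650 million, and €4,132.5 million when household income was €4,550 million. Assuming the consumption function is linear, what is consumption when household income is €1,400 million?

C = 1770

MPC = (4132.5 − 2707.5)/(4550 − 2650) = 1425/1900 = 0.75
a = 2707.5 − 0.75(2650) = 2707.5 − 1987.5 = 720
C = 720 + 0.75(1400) = 720 + 1050 = 1770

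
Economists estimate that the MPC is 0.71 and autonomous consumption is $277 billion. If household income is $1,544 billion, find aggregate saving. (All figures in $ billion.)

C = 277 + 0.71(1544) = 277 + 1096.24 = 1373.24
S = Y − C = 1544 − 1373.24 = 170.76

S = 170.76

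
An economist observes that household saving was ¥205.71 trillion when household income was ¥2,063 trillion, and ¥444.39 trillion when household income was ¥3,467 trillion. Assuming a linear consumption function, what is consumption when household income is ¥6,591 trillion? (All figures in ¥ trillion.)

C = 5615.53

MPS = ΔS/ΔY = (444.39 − 205.71)/(3467 − 2063) = 238.68/1404 = 0.17
MPC = 1 − MPS = 0.83
Autonomous saving = 205.71 − 0.17(2063) = -145, so a = 145
C = 145 + 0.83(6591) = 145 + 5470.53 = 5615.53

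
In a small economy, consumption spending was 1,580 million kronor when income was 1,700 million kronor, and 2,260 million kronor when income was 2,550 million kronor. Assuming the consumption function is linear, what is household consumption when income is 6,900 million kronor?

MPC = (2260 − 1580)/(2550 − 1700) = 680/850 = 0.8
a = 1580 − 0.8(1700) = 1580 − 1360 = 220
C = 220 + 0.8(6900) = 220 + 5520 = 5740

C = 5740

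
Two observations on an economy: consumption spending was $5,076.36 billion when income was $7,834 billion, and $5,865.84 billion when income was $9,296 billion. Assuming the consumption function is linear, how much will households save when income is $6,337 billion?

S = 2069.02

MPC = (5865.84 − 5076.36)/(9296 − 7834) = 789.48/1462 = 0.54
a = 5076.36 − 0.54(7834) = 5076.36 − 4230.36 = 846
C = 846 + 0.54(6337) = 4267.98
S = 6337 − 4267.98 = 2069.02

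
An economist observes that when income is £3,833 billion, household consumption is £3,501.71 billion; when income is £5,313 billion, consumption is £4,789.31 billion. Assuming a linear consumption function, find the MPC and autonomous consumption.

MPC = ΔC/ΔY = (4789.31 − 3501.71)/(5313 − 3833) = 1287.6/1480 = 0.87
a = C − MPC·Y = 3501.71 − 0.87(3833) = 3501.71 − 3334.71 = 167

MPC = 0.87; a = 167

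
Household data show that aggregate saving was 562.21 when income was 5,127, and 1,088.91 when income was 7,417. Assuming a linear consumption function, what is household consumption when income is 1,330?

C = 1641.1

MPS = ΔS/ΔY = (1088.91 − 562.21)/(7417 − 5127) = 526.7/2290 = 0.23
MPC = 1 − MPS = 0.77
Autonomous saving = 562.21 − 0.23(5127) = -617, so a = 617
C = 617 + 0.77(1330) = 617 + 1024.1 = 1641.1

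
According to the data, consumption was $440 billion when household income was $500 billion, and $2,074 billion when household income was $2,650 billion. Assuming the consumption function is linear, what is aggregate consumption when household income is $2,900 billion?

MPC = (2074 − 440)/(2650 − 500) = 1634/2150 = 0.76
a = 440 − 0.76(500) = 440 − 380 = 60
C = 60 + 0.76(2900) = 60 + 2204 = 2264

C = 2264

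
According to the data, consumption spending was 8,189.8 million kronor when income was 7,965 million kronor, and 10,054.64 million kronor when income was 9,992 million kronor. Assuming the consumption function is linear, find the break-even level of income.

MPC = (10054.64 − 8189.8)/(9992 − 7965) = 1864.84/2027 = 0.92
a = 8189.8 − 0.92(7965) = 8189.8 − 7327.8 = 862
Break-even: Y = a/(1−MPC) = 862/0.08 = 10775

Y = 10775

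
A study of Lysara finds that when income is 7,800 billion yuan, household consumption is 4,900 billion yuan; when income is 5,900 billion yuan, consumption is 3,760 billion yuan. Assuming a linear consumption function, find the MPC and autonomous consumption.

MPC = 0.6; a = 220

MPC = ΔC/ΔY = (4900 − 3760)/(7800 − 5900) = 1140/1900 = 0.6
a = C − MPC·Y = 3760 − 0.6(5900) = 3760 − 3540 = 220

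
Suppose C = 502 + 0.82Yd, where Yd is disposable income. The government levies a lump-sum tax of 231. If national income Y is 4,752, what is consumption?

C = 4209.22

Yd = Y − T = 4752 − 231 = 4521
C = 502 + 0.82(4521) = 502 + 3707.22 = 4209.22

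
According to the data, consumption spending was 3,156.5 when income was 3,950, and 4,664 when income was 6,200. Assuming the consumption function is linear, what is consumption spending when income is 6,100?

C = 4597

MPC = (4664 − 3156.5)/(6200 − 3950) = 1507.5/2250 = 0.67
a = 3156.5 − 0.67(3950) = 3156.5 − 2646.5 = 510
C = 510 + 0.67(6100) = 510 + 4087 = 4597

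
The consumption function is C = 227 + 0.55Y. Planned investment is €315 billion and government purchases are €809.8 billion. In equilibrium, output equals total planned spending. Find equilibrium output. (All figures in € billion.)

Y = C + I + G = 227 + 0.55Y + 315 + 809.8
Y − 0.55Y = 1351.8
0.45Y = 1351.8, so Y = 1351.8/0.45 = 3004

Y = 3004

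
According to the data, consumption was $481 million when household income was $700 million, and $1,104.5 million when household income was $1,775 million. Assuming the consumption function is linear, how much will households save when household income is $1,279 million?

S = 462.18

MPC = (1104.5 − 481)/(1775 − 700) = 623.5/1075 = 0.58
a = 481 − 0.58(700) = 481 − 406 = 75
C = 75 + 0.58(1279) = 816.82
S = 1279 − 816.82 = 462.18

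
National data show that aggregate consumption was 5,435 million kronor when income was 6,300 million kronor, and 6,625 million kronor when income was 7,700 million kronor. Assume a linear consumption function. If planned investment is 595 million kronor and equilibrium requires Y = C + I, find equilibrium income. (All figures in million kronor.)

Y = 4500

MPC = (6625 − 5435)/(7700 − 6300) = 1190/1400 = 0.85
a = 5435 − 0.85(6300) = 80
Equilibrium: Y = 80 + 0.85Y + 595
0.15Y = 675, so Y = 675/0.15 = 4500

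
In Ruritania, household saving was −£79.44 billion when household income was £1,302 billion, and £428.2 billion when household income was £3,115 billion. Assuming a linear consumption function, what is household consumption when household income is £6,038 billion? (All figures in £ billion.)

C = 4791.36

MPS = ΔS/ΔY = (428.2 − (-79.44))/(3115 − 1302) = 507.64/1813 = 0.28
MPC = 1 − MPS = 0.72
Autonomous saving = -79.44 − 0.28(1302) = -444, so a = 444
C = 444 + 0.72(6038) = 444 + 4347.36 = 4791.36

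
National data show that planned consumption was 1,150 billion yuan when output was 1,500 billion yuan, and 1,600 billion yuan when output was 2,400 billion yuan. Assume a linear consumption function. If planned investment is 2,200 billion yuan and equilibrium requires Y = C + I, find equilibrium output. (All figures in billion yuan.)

MPC = (1600 − 1150)/(2400 − 1500) = 450/900 = 0.5
a = 1150 − 0.5(1500) = 400
Equilibrium: Y = 400 + 0.5Y + 2200
0.5Y = 2600, so Y = 2600/0.5 = 5200

Y = 5200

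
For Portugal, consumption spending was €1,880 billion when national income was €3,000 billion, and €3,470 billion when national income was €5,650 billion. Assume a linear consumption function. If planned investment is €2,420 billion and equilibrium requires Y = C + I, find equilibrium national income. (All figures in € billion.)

MPC = (3470 − 1880)/(5650 − 3000) = 1590/2650 = 0.6
a = 1880 − 0.6(3000) = 80
Equilibrium: Y = 80 + 0.6Y + 2420
0.4Y = 2500, so Y = 2500/0.4 = 6250

Y = 6250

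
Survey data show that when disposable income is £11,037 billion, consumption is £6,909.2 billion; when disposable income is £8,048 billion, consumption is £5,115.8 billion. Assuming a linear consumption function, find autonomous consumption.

MPC = ΔC/ΔY = (6909.2 − 5115.8)/(11037 − 8048) = 1793.4/2989 = 0.6
a = C − MPC·Y = 5115.8 − 0.6(8048) = 5115.8 − 4828.8 = 287

a = 287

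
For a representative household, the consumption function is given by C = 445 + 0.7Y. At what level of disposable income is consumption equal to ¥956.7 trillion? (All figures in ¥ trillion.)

445 + 0.7Y = 956.7
0.7Y = 511.7, so Y = 511.7/0.7 = 731

Y = 731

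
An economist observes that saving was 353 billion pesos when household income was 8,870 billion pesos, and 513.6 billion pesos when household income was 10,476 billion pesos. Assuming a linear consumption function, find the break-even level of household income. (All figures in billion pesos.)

MPS = ΔS/ΔY = (513.6 − 353)/(10476 − 8870) = 160.6/1606 = 0.1
MPC = 1 − MPS = 0.9
From S(8870) = 353: −a + 0.1(8870) = 353, so a = 887 − 353 = 534
Break-even (S = 0): Y = a/MPS = 534/0.1 = 5340

Y = 5340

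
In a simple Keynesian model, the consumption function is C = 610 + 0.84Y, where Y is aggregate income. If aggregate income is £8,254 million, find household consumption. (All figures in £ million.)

C = 7543.36

C = 610 + 0.84(8254) = 610 + 6933.36 = 7543.36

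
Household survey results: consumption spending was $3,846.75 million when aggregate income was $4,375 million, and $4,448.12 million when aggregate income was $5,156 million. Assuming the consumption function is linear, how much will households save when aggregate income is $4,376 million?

S = 528.48

MPC = (4448.12 − 3846.75)/(5156 − 4375) = 601.37/781 = 0.77
a = 3846.75 − 0.77(4375) = 3846.75 − 3368.75 = 478
C = 478 + 0.77(4376) = 3847.52
S = 4376 − 3847.52 = 528.48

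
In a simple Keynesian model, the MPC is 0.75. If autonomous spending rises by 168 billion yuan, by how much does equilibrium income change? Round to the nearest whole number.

ΔY ≈ 672

The multiplier is 1/(1 − MPC) = 1/0.25.
ΔY = 168/0.25 = 672.00 ≈ 672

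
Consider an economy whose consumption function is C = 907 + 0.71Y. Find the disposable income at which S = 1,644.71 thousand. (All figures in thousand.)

Y = 8799

S = Y − C = -907 + 0.29Y
-907 + 0.29Y = 1644.71, so 0.29Y = 2551.71 and Y = 8799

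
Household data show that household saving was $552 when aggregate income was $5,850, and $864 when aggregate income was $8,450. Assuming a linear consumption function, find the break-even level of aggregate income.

MPS = ΔS/ΔY = (864 − 552)/(8450 − 5850) = 312/2600 = 0.12
MPC = 1 − MPS = 0.88
From S(5850) = 552: −a + 0.12(5850) = 552, so a = 702 − 552 = 150
Break-even (S = 0): Y = a/MPS = 150/0.12 = 1250

Y = 1250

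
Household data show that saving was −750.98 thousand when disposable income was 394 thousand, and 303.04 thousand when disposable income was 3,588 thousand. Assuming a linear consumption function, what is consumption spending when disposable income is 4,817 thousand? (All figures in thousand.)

C = 4108.39

MPS = ΔS/ΔY = (303.04 − (-750.98))/(3588 − 394) = 1054.02/3194 = 0.33
MPC = 1 − MPS = 0.67
Autonomous saving = -750.98 − 0.33(394) = -881, so a = 881
C = 881 + 0.67(4817) = 881 + 3227.39 = 4108.39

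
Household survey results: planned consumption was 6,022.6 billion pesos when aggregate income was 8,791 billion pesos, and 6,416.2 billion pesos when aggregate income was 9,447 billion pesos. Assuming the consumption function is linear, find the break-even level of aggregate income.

Y = 1870

MPC = (6416.2 − 6022.6)/(9447 − 8791) = 393.6/656 = 0.6
a = 6022.6 − 0.6(8791) = 6022.6 − 5274.6 = 748
Break-even: Y = a/(1−MPC) = 748/0.4 = 1870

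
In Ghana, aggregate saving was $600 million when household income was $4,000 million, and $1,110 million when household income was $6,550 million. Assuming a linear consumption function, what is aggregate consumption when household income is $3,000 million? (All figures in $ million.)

MPS = ΔS/ΔY = (1110 − 600)/(6550 − 4000) = 510/2550 = 0.2
MPC = 1 − MPS = 0.8
Autonomous saving = 600 − 0.2(4000) = -200, so a = 200
C = 200 + 0.8(3000) = 200 + 2400 = 2600

C = 2600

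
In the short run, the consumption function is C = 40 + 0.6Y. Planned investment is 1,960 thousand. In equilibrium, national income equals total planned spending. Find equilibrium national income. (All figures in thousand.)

Y = C + I = 40 + 0.6Y + 1960
Y − 0.6Y = 2000
0.4Y = 2000, so Y = 2000/0.4 = 5000

Y = 5000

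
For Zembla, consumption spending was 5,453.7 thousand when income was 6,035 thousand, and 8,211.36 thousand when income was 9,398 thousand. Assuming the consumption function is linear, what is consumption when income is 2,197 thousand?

C = 2306.54

MPC = (8211.36 − 5453.7)/(9398 − 6035) = 2757.66/3363 = 0.82
a = 5453.7 − 0.82(6035) = 5453.7 − 4948.7 = 505
C = 505 + 0.82(2197) = 505 + 1801.54 = 2306.54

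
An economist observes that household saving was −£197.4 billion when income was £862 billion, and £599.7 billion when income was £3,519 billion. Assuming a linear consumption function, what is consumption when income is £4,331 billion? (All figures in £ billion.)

MPS = ΔS/ΔY = (599.7 − (-197.4))/(3519 − 862) = 797.1/2657 = 0.3
MPC = 1 − MPS = 0.7
Autonomous saving = -197.4 − 0.3(862) = -456, so a = 456
C = 456 + 0.7(4331) = 456 + 3031.7 = 3487.7

C = 3487.7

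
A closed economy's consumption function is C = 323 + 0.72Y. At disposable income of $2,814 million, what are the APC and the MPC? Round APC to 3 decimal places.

APC = 0.835; MPC = 0.72

MPC = 0.72 (the slope of the consumption function)
C = 323 + 0.72(2814) = 2349.08, so APC = 2349.08/2814 = 0.835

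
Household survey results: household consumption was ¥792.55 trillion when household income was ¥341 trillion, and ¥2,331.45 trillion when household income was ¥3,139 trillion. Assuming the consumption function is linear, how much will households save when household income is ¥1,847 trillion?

MPC = (2331.45 − 792.55)/(3139 − 341) = 1538.9/2798 = 0.55
a = 792.55 − 0.55(341) = 792.55 − 187.55 = 605
C = 605 + 0.55(1847) = 1620.85
S = 1847 − 1620.85 = 226.15

S = 226.15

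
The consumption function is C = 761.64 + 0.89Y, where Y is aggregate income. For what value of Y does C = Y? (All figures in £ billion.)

At break-even, C = Y: 761.64 + 0.89Y = Y
0.11Y = 761.64, so Y = 761.64/0.11 = 6924

Y = 6924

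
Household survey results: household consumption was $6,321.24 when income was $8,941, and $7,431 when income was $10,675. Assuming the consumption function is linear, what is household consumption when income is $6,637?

C = 4846.68

MPC = (7431 − 6321.24)/(10675 − 8941) = 1109.76/1734 = 0.64
a = 6321.24 − 0.64(8941) = 6321.24 − 5722.24 = 599
C = 599 + 0.64(6637) = 599 + 4247.68 = 4846.68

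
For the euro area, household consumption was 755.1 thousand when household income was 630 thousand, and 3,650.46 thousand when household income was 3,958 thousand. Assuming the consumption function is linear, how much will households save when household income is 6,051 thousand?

S = 579.63

MPC = (3650.46 − 755.1)/(3958 − 630) = 2895.36/3328 = 0.87
a = 755.1 − 0.87(630) = 755.1 − 548.1 = 207
C = 207 + 0.87(6051) = 5471.37
S = 6051 − 5471.37 = 579.63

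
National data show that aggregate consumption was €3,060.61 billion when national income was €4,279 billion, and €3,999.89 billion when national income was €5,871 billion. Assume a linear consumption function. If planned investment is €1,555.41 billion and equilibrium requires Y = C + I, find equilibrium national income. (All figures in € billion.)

Y = 5101

MPC = (3999.89 − 3060.61)/(5871 − 4279) = 939.28/1592 = 0.59
a = 3060.61 − 0.59(4279) = 536
Equilibrium: Y = 536 + 0.59Y + 1555.41
0.41Y = 2091.41, so Y = 2091.41/0.41 = 5101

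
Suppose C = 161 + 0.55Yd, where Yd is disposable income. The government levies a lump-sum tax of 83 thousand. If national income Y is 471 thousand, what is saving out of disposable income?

Yd = Y − T = 471 − 83 = 388
C = 161 + 0.55(388) = 161 + 213.4 = 374.4
S = Yd − C = 388 − 374.4 = 13.6

S = 13.6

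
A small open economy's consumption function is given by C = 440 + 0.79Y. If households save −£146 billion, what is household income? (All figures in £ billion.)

S = Y − C = -440 + 0.21Y
-440 + 0.21Y = -146, so 0.21Y = 294 and Y = 1400

Y = 1400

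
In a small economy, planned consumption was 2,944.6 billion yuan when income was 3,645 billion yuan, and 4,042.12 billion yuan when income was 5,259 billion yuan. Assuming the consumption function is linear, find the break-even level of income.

MPC = (4042.12 − 2944.6)/(5259 − 3645) = 1097.52/1614 = 0.68
a = 2944.6 − 0.68(3645) = 2944.6 − 2478.6 = 466
Break-even: Y = a/(1−MPC) = 466/0.32 = 1456.25

Y = 1456.25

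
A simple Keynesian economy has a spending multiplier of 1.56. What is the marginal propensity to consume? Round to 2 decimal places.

k = 1/(1 − MPC), so 1 − MPC = 1/k = 1/1.56 = 0.6410
MPC = 1 − 0.6410 = 0.36

MPC = 0.36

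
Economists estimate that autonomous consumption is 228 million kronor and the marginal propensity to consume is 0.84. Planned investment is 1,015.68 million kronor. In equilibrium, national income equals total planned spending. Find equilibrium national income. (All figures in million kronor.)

Y = 7773

Y = C + I = 228 + 0.84Y + 1015.68
Y − 0.84Y = 1243.68
0.16Y = 1243.68, so Y = 1243.68/0.16 = 7773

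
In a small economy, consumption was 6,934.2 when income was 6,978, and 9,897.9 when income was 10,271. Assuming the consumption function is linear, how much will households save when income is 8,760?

S = 222

MPC = (9897.9 − 6934.2)/(10271 − 6978) = 2963.7/3293 = 0.9
a = 6934.2 − 0.9(6978) = 6934.2 − 6280.2 = 654
C = 654 + 0.9(8760) = 8538
S = 8760 − 8538 = 222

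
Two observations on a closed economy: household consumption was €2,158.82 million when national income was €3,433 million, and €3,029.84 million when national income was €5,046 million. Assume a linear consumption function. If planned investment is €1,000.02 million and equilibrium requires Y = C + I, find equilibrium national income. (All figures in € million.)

Y = 2837

MPC = (3029.84 − 2158.82)/(5046 − 3433) = 871.02/1613 = 0.54
a = 2158.82 − 0.54(3433) = 305
Equilibrium: Y = 305 + 0.54Y + 1000.02
0.46Y = 1305.02, so Y = 1305.02/0.46 = 2837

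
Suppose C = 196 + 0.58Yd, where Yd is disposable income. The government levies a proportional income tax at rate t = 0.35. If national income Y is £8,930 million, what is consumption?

Yd = (1 − 0.35)(8930) = 0.65(8930) = 5804.5
C = 196 + 0.58(5804.5) = 196 + 3366.61 = 3562.61

C = 3562.61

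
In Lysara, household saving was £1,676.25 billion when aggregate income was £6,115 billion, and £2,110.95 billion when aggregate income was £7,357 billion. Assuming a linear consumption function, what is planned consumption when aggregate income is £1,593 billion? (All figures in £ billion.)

C = 1499.45

MPS = ΔS/ΔY = (2110.95 − 1676.25)/(7357 − 6115) = 434.7/1242 = 0.35
MPC = 1 − MPS = 0.65
Autonomous saving = 1676.25 − 0.35(6115) = -464, so a = 464
C = 464 + 0.65(1593) = 464 + 1035.45 = 1499.45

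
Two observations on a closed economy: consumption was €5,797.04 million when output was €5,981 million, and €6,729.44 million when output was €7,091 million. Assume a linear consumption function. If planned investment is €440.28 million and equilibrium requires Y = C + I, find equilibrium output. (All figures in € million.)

MPC = (6729.44 − 5797.04)/(7091 − 5981) = 932.4/1110 = 0.84
a = 5797.04 − 0.84(5981) = 773
Equilibrium: Y = 773 + 0.84Y + 440.28
0.16Y = 1213.28, so Y = 1213.28/0.16 = 7583

Y = 7583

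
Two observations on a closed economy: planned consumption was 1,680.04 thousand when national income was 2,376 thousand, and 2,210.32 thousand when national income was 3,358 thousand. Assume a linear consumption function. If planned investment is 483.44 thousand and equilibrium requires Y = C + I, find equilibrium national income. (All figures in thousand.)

Y = 1914

MPC = (2210.32 − 1680.04)/(3358 − 2376) = 530.28/982 = 0.54
a = 1680.04 − 0.54(2376) = 397
Equilibrium: Y = 397 + 0.54Y + 483.44
0.46Y = 880.44, so Y = 880.44/0.46 = 1914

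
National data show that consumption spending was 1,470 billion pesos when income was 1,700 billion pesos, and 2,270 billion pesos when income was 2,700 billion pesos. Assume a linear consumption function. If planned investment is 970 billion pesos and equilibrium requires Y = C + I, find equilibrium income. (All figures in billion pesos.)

MPC = (2270 − 1470)/(2700 − 1700) = 800/1000 = 0.8
a = 1470 − 0.8(1700) = 110
Equilibrium: Y = 110 + 0.8Y + 970
0.2Y = 1080, so Y = 1080/0.2 = 5400

Y = 5400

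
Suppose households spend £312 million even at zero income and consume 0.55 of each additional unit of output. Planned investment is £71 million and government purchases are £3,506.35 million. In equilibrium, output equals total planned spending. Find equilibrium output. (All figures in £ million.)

Y = 8643

Y = C + I + G = 312 + 0.55Y + 71 + 3506.35
Y − 0.55Y = 3889.35
0.45Y = 3889.35, so Y = 3889.35/0.45 = 8643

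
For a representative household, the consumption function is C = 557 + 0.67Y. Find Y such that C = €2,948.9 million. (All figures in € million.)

557 + 0.67Y = 2948.9
0.67Y = 2391.9, so Y = 2391.9/0.67 = 3570

Y = 3570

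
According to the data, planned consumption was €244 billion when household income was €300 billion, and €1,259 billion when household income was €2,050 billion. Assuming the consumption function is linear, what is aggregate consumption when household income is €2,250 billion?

MPC = (1259 − 244)/(2050 − 300) = 1015/1750 = 0.58
a = 244 − 0.58(300) = 244 − 174 = 70
C = 70 + 0.58(2250) = 70 + 1305 = 1375

C = 1375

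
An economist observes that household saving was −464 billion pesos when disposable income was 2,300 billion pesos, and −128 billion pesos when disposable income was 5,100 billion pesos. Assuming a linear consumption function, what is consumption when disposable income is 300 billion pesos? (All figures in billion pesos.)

C = 1004

MPS = ΔS/ΔY = (-128 − (-464))/(5100 − 2300) = 336/2800 = 0.12
MPC = 1 − MPS = 0.88
Autonomous saving = -464 − 0.12(2300) = -740, so a = 740
C = 740 + 0.88(300) = 740 + 264 = 1004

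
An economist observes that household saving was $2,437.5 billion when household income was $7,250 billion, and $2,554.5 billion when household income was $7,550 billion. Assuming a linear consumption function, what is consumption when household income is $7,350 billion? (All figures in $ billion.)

MPS = ΔS/ΔY = (2554.5 − 2437.5)/(7550 − 7250) = 117/300 = 0.39
MPC = 1 − MPS = 0.61
Autonomous saving = 2437.5 − 0.39(7250) = -390, so a = 390
C = 390 + 0.61(7350) = 390 + 4483.5 = 4873.5

C = 4873.5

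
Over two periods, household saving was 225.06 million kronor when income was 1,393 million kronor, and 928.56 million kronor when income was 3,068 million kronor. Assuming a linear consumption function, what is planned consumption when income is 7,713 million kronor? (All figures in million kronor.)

MPS = ΔS/ΔY = (928.56 − 225.06)/(3068 − 1393) = 703.5/1675 = 0.42
MPC = 1 − MPS = 0.58
Autonomous saving = 225.06 − 0.42(1393) = -360, so a = 360
C = 360 + 0.58(7713) = 360 + 4473.54 = 4833.54

C = 4833.54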